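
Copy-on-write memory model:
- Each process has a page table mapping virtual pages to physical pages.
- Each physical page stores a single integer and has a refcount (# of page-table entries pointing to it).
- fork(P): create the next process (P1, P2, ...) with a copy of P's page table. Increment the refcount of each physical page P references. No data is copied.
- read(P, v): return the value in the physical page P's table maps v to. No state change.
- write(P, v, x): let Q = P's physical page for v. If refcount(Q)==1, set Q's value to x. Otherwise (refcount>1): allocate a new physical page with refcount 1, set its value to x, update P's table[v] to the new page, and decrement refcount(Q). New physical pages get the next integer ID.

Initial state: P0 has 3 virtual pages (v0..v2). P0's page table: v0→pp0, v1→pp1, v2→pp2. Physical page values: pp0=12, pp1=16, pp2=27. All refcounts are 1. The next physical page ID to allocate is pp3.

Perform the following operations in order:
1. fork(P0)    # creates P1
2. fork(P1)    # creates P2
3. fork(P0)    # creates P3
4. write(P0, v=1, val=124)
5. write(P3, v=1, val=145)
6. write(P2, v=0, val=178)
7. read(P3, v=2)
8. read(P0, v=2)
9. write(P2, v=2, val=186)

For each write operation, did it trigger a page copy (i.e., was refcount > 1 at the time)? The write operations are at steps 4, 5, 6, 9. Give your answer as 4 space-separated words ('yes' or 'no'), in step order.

Op 1: fork(P0) -> P1. 3 ppages; refcounts: pp0:2 pp1:2 pp2:2
Op 2: fork(P1) -> P2. 3 ppages; refcounts: pp0:3 pp1:3 pp2:3
Op 3: fork(P0) -> P3. 3 ppages; refcounts: pp0:4 pp1:4 pp2:4
Op 4: write(P0, v1, 124). refcount(pp1)=4>1 -> COPY to pp3. 4 ppages; refcounts: pp0:4 pp1:3 pp2:4 pp3:1
Op 5: write(P3, v1, 145). refcount(pp1)=3>1 -> COPY to pp4. 5 ppages; refcounts: pp0:4 pp1:2 pp2:4 pp3:1 pp4:1
Op 6: write(P2, v0, 178). refcount(pp0)=4>1 -> COPY to pp5. 6 ppages; refcounts: pp0:3 pp1:2 pp2:4 pp3:1 pp4:1 pp5:1
Op 7: read(P3, v2) -> 27. No state change.
Op 8: read(P0, v2) -> 27. No state change.
Op 9: write(P2, v2, 186). refcount(pp2)=4>1 -> COPY to pp6. 7 ppages; refcounts: pp0:3 pp1:2 pp2:3 pp3:1 pp4:1 pp5:1 pp6:1

yes yes yes yes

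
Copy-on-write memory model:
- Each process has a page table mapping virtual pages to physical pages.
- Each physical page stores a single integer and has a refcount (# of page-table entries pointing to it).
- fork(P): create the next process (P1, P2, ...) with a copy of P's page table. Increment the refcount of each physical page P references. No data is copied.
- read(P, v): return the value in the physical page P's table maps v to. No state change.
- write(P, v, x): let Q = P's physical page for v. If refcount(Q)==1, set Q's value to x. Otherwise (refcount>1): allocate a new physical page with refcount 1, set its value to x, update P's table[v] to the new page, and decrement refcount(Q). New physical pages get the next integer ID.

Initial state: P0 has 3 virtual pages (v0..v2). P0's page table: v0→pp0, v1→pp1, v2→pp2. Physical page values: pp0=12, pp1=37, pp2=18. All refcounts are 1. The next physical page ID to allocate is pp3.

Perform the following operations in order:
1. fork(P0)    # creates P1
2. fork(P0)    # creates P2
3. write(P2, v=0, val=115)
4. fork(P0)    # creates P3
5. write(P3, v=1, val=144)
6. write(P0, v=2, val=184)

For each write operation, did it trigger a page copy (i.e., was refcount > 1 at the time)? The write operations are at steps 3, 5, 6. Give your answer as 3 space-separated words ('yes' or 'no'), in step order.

Op 1: fork(P0) -> P1. 3 ppages; refcounts: pp0:2 pp1:2 pp2:2
Op 2: fork(P0) -> P2. 3 ppages; refcounts: pp0:3 pp1:3 pp2:3
Op 3: write(P2, v0, 115). refcount(pp0)=3>1 -> COPY to pp3. 4 ppages; refcounts: pp0:2 pp1:3 pp2:3 pp3:1
Op 4: fork(P0) -> P3. 4 ppages; refcounts: pp0:3 pp1:4 pp2:4 pp3:1
Op 5: write(P3, v1, 144). refcount(pp1)=4>1 -> COPY to pp4. 5 ppages; refcounts: pp0:3 pp1:3 pp2:4 pp3:1 pp4:1
Op 6: write(P0, v2, 184). refcount(pp2)=4>1 -> COPY to pp5. 6 ppages; refcounts: pp0:3 pp1:3 pp2:3 pp3:1 pp4:1 pp5:1

yes yes yes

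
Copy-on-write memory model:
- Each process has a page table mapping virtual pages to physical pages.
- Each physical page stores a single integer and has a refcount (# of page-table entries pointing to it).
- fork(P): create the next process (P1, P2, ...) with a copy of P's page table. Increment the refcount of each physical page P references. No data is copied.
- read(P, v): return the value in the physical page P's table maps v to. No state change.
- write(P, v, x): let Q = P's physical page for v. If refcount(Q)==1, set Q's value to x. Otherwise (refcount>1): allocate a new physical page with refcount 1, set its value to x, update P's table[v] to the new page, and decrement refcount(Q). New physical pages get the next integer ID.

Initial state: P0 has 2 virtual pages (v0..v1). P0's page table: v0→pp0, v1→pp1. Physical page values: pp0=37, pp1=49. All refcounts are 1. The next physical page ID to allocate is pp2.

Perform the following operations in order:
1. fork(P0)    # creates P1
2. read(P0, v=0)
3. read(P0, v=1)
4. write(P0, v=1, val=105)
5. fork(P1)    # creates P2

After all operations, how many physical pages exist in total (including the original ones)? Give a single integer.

Op 1: fork(P0) -> P1. 2 ppages; refcounts: pp0:2 pp1:2
Op 2: read(P0, v0) -> 37. No state change.
Op 3: read(P0, v1) -> 49. No state change.
Op 4: write(P0, v1, 105). refcount(pp1)=2>1 -> COPY to pp2. 3 ppages; refcounts: pp0:2 pp1:1 pp2:1
Op 5: fork(P1) -> P2. 3 ppages; refcounts: pp0:3 pp1:2 pp2:1

Answer: 3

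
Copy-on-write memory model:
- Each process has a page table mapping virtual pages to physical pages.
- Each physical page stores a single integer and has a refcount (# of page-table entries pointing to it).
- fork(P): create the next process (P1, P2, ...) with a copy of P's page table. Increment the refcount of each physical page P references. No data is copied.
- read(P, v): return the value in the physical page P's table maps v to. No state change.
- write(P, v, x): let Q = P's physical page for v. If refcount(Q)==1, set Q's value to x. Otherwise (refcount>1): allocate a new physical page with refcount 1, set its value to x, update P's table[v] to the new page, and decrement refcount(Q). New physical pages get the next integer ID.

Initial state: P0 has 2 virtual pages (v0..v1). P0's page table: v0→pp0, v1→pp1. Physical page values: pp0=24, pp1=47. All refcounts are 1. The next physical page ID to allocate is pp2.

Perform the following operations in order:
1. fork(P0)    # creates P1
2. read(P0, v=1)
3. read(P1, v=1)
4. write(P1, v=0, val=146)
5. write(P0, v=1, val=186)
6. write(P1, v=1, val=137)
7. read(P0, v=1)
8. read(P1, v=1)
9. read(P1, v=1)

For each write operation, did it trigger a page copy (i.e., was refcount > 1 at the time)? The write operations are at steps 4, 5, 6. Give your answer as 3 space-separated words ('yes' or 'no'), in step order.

Op 1: fork(P0) -> P1. 2 ppages; refcounts: pp0:2 pp1:2
Op 2: read(P0, v1) -> 47. No state change.
Op 3: read(P1, v1) -> 47. No state change.
Op 4: write(P1, v0, 146). refcount(pp0)=2>1 -> COPY to pp2. 3 ppages; refcounts: pp0:1 pp1:2 pp2:1
Op 5: write(P0, v1, 186). refcount(pp1)=2>1 -> COPY to pp3. 4 ppages; refcounts: pp0:1 pp1:1 pp2:1 pp3:1
Op 6: write(P1, v1, 137). refcount(pp1)=1 -> write in place. 4 ppages; refcounts: pp0:1 pp1:1 pp2:1 pp3:1
Op 7: read(P0, v1) -> 186. No state change.
Op 8: read(P1, v1) -> 137. No state change.
Op 9: read(P1, v1) -> 137. No state change.

yes yes no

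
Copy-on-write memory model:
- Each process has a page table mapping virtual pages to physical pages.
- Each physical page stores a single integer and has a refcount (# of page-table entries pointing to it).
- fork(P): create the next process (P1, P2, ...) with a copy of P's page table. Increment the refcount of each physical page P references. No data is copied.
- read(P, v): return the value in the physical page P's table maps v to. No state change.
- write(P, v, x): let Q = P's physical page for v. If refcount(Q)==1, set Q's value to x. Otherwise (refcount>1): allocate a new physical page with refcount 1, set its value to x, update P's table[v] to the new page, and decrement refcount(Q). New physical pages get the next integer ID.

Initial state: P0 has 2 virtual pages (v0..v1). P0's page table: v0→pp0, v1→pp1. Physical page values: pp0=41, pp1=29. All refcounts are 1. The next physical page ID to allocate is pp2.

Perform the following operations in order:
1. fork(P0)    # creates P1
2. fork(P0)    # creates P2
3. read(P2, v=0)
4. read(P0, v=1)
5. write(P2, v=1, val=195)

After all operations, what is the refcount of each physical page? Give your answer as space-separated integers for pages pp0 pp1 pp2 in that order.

Answer: 3 2 1

Derivation:
Op 1: fork(P0) -> P1. 2 ppages; refcounts: pp0:2 pp1:2
Op 2: fork(P0) -> P2. 2 ppages; refcounts: pp0:3 pp1:3
Op 3: read(P2, v0) -> 41. No state change.
Op 4: read(P0, v1) -> 29. No state change.
Op 5: write(P2, v1, 195). refcount(pp1)=3>1 -> COPY to pp2. 3 ppages; refcounts: pp0:3 pp1:2 pp2:1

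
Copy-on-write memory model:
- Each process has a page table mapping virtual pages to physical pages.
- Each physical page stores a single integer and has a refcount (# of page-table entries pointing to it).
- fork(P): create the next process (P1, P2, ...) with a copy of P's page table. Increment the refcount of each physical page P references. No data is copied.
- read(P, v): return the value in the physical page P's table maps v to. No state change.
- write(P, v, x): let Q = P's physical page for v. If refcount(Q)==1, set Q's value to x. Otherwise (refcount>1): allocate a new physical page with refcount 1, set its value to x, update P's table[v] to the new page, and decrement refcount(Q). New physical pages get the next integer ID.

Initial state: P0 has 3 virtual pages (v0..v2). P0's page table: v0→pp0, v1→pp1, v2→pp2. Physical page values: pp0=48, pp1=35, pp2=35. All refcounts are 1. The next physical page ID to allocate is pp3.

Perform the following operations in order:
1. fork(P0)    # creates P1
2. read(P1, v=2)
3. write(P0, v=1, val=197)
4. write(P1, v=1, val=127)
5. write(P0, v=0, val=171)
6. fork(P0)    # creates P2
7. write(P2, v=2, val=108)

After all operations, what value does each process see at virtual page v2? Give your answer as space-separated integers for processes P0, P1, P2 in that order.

Answer: 35 35 108

Derivation:
Op 1: fork(P0) -> P1. 3 ppages; refcounts: pp0:2 pp1:2 pp2:2
Op 2: read(P1, v2) -> 35. No state change.
Op 3: write(P0, v1, 197). refcount(pp1)=2>1 -> COPY to pp3. 4 ppages; refcounts: pp0:2 pp1:1 pp2:2 pp3:1
Op 4: write(P1, v1, 127). refcount(pp1)=1 -> write in place. 4 ppages; refcounts: pp0:2 pp1:1 pp2:2 pp3:1
Op 5: write(P0, v0, 171). refcount(pp0)=2>1 -> COPY to pp4. 5 ppages; refcounts: pp0:1 pp1:1 pp2:2 pp3:1 pp4:1
Op 6: fork(P0) -> P2. 5 ppages; refcounts: pp0:1 pp1:1 pp2:3 pp3:2 pp4:2
Op 7: write(P2, v2, 108). refcount(pp2)=3>1 -> COPY to pp5. 6 ppages; refcounts: pp0:1 pp1:1 pp2:2 pp3:2 pp4:2 pp5:1
P0: v2 -> pp2 = 35
P1: v2 -> pp2 = 35
P2: v2 -> pp5 = 108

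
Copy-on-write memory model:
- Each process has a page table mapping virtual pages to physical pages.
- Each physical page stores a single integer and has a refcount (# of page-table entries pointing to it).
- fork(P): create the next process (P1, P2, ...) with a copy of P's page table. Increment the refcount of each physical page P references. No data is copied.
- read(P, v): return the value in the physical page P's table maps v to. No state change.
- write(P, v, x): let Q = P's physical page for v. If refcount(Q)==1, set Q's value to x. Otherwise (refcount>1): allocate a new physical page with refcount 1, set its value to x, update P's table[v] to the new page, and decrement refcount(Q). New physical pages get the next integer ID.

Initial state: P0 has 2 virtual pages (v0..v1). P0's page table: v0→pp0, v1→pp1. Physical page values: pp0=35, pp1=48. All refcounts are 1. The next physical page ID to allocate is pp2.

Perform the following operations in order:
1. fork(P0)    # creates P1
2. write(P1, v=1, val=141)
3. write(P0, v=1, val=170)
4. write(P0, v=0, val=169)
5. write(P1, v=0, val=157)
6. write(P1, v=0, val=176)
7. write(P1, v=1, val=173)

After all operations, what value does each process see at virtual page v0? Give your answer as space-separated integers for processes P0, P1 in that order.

Answer: 169 176

Derivation:
Op 1: fork(P0) -> P1. 2 ppages; refcounts: pp0:2 pp1:2
Op 2: write(P1, v1, 141). refcount(pp1)=2>1 -> COPY to pp2. 3 ppages; refcounts: pp0:2 pp1:1 pp2:1
Op 3: write(P0, v1, 170). refcount(pp1)=1 -> write in place. 3 ppages; refcounts: pp0:2 pp1:1 pp2:1
Op 4: write(P0, v0, 169). refcount(pp0)=2>1 -> COPY to pp3. 4 ppages; refcounts: pp0:1 pp1:1 pp2:1 pp3:1
Op 5: write(P1, v0, 157). refcount(pp0)=1 -> write in place. 4 ppages; refcounts: pp0:1 pp1:1 pp2:1 pp3:1
Op 6: write(P1, v0, 176). refcount(pp0)=1 -> write in place. 4 ppages; refcounts: pp0:1 pp1:1 pp2:1 pp3:1
Op 7: write(P1, v1, 173). refcount(pp2)=1 -> write in place. 4 ppages; refcounts: pp0:1 pp1:1 pp2:1 pp3:1
P0: v0 -> pp3 = 169
P1: v0 -> pp0 = 176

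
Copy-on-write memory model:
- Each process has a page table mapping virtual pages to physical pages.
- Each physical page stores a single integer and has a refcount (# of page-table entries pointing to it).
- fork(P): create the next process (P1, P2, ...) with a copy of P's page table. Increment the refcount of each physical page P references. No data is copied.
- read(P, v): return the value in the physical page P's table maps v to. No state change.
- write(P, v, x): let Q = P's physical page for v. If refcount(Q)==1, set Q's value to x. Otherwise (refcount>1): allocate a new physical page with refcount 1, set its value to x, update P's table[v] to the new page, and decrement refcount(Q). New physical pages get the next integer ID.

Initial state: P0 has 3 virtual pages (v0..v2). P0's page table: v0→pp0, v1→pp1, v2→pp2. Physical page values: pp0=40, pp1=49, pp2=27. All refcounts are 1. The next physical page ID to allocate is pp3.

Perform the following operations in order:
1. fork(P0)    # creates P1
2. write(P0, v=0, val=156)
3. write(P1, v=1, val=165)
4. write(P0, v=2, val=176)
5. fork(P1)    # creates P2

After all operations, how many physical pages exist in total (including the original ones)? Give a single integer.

Op 1: fork(P0) -> P1. 3 ppages; refcounts: pp0:2 pp1:2 pp2:2
Op 2: write(P0, v0, 156). refcount(pp0)=2>1 -> COPY to pp3. 4 ppages; refcounts: pp0:1 pp1:2 pp2:2 pp3:1
Op 3: write(P1, v1, 165). refcount(pp1)=2>1 -> COPY to pp4. 5 ppages; refcounts: pp0:1 pp1:1 pp2:2 pp3:1 pp4:1
Op 4: write(P0, v2, 176). refcount(pp2)=2>1 -> COPY to pp5. 6 ppages; refcounts: pp0:1 pp1:1 pp2:1 pp3:1 pp4:1 pp5:1
Op 5: fork(P1) -> P2. 6 ppages; refcounts: pp0:2 pp1:1 pp2:2 pp3:1 pp4:2 pp5:1

Answer: 6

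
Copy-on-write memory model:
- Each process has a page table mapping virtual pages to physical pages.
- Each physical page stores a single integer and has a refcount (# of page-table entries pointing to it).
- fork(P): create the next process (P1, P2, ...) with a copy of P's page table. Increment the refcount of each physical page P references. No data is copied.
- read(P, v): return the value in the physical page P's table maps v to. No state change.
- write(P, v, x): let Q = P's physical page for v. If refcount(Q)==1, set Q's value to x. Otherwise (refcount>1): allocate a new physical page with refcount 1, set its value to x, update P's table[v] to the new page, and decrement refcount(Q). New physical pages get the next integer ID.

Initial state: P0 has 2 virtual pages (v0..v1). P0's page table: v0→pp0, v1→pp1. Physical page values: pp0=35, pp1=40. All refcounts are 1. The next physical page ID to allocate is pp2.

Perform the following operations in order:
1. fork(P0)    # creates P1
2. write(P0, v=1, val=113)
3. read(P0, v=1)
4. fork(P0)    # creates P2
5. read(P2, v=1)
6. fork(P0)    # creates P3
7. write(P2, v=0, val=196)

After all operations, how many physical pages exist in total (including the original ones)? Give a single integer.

Op 1: fork(P0) -> P1. 2 ppages; refcounts: pp0:2 pp1:2
Op 2: write(P0, v1, 113). refcount(pp1)=2>1 -> COPY to pp2. 3 ppages; refcounts: pp0:2 pp1:1 pp2:1
Op 3: read(P0, v1) -> 113. No state change.
Op 4: fork(P0) -> P2. 3 ppages; refcounts: pp0:3 pp1:1 pp2:2
Op 5: read(P2, v1) -> 113. No state change.
Op 6: fork(P0) -> P3. 3 ppages; refcounts: pp0:4 pp1:1 pp2:3
Op 7: write(P2, v0, 196). refcount(pp0)=4>1 -> COPY to pp3. 4 ppages; refcounts: pp0:3 pp1:1 pp2:3 pp3:1

Answer: 4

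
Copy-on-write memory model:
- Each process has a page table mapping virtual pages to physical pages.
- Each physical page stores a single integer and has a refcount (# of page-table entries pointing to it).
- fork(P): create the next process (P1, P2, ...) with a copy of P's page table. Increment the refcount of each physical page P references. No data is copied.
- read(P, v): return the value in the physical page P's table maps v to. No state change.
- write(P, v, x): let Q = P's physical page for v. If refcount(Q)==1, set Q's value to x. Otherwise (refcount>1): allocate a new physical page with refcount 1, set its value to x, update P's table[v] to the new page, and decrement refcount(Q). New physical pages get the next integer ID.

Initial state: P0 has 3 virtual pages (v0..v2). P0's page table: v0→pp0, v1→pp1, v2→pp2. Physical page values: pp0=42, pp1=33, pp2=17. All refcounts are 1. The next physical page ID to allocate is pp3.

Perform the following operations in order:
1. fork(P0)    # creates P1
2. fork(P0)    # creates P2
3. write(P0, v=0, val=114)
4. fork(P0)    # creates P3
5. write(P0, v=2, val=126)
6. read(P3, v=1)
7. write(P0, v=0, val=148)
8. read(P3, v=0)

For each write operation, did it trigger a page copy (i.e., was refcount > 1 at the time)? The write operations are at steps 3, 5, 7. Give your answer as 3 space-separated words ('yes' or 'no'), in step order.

Op 1: fork(P0) -> P1. 3 ppages; refcounts: pp0:2 pp1:2 pp2:2
Op 2: fork(P0) -> P2. 3 ppages; refcounts: pp0:3 pp1:3 pp2:3
Op 3: write(P0, v0, 114). refcount(pp0)=3>1 -> COPY to pp3. 4 ppages; refcounts: pp0:2 pp1:3 pp2:3 pp3:1
Op 4: fork(P0) -> P3. 4 ppages; refcounts: pp0:2 pp1:4 pp2:4 pp3:2
Op 5: write(P0, v2, 126). refcount(pp2)=4>1 -> COPY to pp4. 5 ppages; refcounts: pp0:2 pp1:4 pp2:3 pp3:2 pp4:1
Op 6: read(P3, v1) -> 33. No state change.
Op 7: write(P0, v0, 148). refcount(pp3)=2>1 -> COPY to pp5. 6 ppages; refcounts: pp0:2 pp1:4 pp2:3 pp3:1 pp4:1 pp5:1
Op 8: read(P3, v0) -> 114. No state change.

yes yes yes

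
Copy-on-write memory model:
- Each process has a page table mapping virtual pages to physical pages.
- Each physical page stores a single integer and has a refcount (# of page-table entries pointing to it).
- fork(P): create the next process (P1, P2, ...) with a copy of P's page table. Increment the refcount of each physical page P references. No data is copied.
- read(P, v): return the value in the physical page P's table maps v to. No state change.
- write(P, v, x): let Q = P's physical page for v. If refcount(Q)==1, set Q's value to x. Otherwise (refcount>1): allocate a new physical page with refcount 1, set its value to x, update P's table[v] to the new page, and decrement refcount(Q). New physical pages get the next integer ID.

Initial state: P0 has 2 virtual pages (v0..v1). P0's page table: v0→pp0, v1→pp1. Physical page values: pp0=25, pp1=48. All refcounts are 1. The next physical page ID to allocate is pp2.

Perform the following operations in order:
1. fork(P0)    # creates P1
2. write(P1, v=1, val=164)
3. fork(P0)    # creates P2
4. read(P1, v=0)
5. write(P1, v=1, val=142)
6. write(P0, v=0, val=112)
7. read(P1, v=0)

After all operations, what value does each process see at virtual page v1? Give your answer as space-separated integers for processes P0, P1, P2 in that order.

Answer: 48 142 48

Derivation:
Op 1: fork(P0) -> P1. 2 ppages; refcounts: pp0:2 pp1:2
Op 2: write(P1, v1, 164). refcount(pp1)=2>1 -> COPY to pp2. 3 ppages; refcounts: pp0:2 pp1:1 pp2:1
Op 3: fork(P0) -> P2. 3 ppages; refcounts: pp0:3 pp1:2 pp2:1
Op 4: read(P1, v0) -> 25. No state change.
Op 5: write(P1, v1, 142). refcount(pp2)=1 -> write in place. 3 ppages; refcounts: pp0:3 pp1:2 pp2:1
Op 6: write(P0, v0, 112). refcount(pp0)=3>1 -> COPY to pp3. 4 ppages; refcounts: pp0:2 pp1:2 pp2:1 pp3:1
Op 7: read(P1, v0) -> 25. No state change.
P0: v1 -> pp1 = 48
P1: v1 -> pp2 = 142
P2: v1 -> pp1 = 48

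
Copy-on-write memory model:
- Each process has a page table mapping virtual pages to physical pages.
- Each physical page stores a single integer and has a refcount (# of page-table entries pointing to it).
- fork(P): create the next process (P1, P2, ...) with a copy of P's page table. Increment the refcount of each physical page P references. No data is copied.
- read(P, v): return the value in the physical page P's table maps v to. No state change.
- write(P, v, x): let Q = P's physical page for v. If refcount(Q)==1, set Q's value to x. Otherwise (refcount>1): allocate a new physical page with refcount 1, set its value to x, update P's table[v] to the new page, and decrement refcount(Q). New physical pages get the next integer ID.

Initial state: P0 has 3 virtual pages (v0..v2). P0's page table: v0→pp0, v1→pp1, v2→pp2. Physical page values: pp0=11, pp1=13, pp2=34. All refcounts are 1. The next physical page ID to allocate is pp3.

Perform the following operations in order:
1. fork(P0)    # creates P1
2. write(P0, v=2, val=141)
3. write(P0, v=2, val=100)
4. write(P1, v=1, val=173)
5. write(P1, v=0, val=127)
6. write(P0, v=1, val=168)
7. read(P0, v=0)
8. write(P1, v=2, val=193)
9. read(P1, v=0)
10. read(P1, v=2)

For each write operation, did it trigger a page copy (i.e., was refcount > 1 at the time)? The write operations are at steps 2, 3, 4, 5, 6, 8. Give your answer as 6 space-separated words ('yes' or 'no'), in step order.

Op 1: fork(P0) -> P1. 3 ppages; refcounts: pp0:2 pp1:2 pp2:2
Op 2: write(P0, v2, 141). refcount(pp2)=2>1 -> COPY to pp3. 4 ppages; refcounts: pp0:2 pp1:2 pp2:1 pp3:1
Op 3: write(P0, v2, 100). refcount(pp3)=1 -> write in place. 4 ppages; refcounts: pp0:2 pp1:2 pp2:1 pp3:1
Op 4: write(P1, v1, 173). refcount(pp1)=2>1 -> COPY to pp4. 5 ppages; refcounts: pp0:2 pp1:1 pp2:1 pp3:1 pp4:1
Op 5: write(P1, v0, 127). refcount(pp0)=2>1 -> COPY to pp5. 6 ppages; refcounts: pp0:1 pp1:1 pp2:1 pp3:1 pp4:1 pp5:1
Op 6: write(P0, v1, 168). refcount(pp1)=1 -> write in place. 6 ppages; refcounts: pp0:1 pp1:1 pp2:1 pp3:1 pp4:1 pp5:1
Op 7: read(P0, v0) -> 11. No state change.
Op 8: write(P1, v2, 193). refcount(pp2)=1 -> write in place. 6 ppages; refcounts: pp0:1 pp1:1 pp2:1 pp3:1 pp4:1 pp5:1
Op 9: read(P1, v0) -> 127. No state change.
Op 10: read(P1, v2) -> 193. No state change.

yes no yes yes no no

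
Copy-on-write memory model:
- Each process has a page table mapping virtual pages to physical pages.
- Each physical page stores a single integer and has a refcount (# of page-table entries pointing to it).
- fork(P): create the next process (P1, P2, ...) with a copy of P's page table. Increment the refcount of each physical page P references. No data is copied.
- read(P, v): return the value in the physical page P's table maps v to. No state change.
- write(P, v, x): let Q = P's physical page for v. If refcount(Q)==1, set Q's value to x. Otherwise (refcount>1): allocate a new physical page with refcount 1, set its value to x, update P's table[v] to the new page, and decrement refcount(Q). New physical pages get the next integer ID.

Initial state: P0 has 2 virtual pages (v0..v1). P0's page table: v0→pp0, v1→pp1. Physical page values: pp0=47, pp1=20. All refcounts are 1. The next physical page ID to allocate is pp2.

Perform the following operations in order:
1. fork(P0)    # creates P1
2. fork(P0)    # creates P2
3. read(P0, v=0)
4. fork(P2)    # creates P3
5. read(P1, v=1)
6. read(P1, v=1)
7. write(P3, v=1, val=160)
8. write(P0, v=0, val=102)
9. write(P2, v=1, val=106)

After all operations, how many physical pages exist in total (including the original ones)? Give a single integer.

Answer: 5

Derivation:
Op 1: fork(P0) -> P1. 2 ppages; refcounts: pp0:2 pp1:2
Op 2: fork(P0) -> P2. 2 ppages; refcounts: pp0:3 pp1:3
Op 3: read(P0, v0) -> 47. No state change.
Op 4: fork(P2) -> P3. 2 ppages; refcounts: pp0:4 pp1:4
Op 5: read(P1, v1) -> 20. No state change.
Op 6: read(P1, v1) -> 20. No state change.
Op 7: write(P3, v1, 160). refcount(pp1)=4>1 -> COPY to pp2. 3 ppages; refcounts: pp0:4 pp1:3 pp2:1
Op 8: write(P0, v0, 102). refcount(pp0)=4>1 -> COPY to pp3. 4 ppages; refcounts: pp0:3 pp1:3 pp2:1 pp3:1
Op 9: write(P2, v1, 106). refcount(pp1)=3>1 -> COPY to pp4. 5 ppages; refcounts: pp0:3 pp1:2 pp2:1 pp3:1 pp4:1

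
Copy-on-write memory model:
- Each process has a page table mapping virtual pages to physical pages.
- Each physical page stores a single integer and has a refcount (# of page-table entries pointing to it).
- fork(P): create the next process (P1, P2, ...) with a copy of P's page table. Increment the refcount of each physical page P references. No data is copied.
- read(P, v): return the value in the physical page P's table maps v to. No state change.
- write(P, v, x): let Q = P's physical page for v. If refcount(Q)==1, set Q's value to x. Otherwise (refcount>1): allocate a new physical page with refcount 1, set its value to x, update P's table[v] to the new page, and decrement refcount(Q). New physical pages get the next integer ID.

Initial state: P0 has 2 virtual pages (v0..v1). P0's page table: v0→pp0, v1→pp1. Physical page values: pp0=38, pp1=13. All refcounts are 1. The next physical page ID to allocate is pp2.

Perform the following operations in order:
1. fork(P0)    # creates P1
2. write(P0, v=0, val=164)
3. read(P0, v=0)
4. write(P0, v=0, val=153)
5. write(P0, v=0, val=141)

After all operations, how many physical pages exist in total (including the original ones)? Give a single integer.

Answer: 3

Derivation:
Op 1: fork(P0) -> P1. 2 ppages; refcounts: pp0:2 pp1:2
Op 2: write(P0, v0, 164). refcount(pp0)=2>1 -> COPY to pp2. 3 ppages; refcounts: pp0:1 pp1:2 pp2:1
Op 3: read(P0, v0) -> 164. No state change.
Op 4: write(P0, v0, 153). refcount(pp2)=1 -> write in place. 3 ppages; refcounts: pp0:1 pp1:2 pp2:1
Op 5: write(P0, v0, 141). refcount(pp2)=1 -> write in place. 3 ppages; refcounts: pp0:1 pp1:2 pp2:1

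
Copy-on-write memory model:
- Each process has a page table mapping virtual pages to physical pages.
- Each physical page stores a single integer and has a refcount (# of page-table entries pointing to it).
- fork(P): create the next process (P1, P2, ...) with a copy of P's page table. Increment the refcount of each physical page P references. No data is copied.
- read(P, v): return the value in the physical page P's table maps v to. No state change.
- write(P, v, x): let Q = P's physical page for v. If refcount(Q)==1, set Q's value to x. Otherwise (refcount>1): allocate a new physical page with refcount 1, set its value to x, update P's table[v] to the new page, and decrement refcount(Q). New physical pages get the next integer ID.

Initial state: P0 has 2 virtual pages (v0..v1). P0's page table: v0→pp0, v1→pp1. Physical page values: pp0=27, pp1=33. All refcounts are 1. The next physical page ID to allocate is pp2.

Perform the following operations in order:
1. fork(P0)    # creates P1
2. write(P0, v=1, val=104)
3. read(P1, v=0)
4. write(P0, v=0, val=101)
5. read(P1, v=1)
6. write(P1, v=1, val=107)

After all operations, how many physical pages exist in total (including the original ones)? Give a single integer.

Op 1: fork(P0) -> P1. 2 ppages; refcounts: pp0:2 pp1:2
Op 2: write(P0, v1, 104). refcount(pp1)=2>1 -> COPY to pp2. 3 ppages; refcounts: pp0:2 pp1:1 pp2:1
Op 3: read(P1, v0) -> 27. No state change.
Op 4: write(P0, v0, 101). refcount(pp0)=2>1 -> COPY to pp3. 4 ppages; refcounts: pp0:1 pp1:1 pp2:1 pp3:1
Op 5: read(P1, v1) -> 33. No state change.
Op 6: write(P1, v1, 107). refcount(pp1)=1 -> write in place. 4 ppages; refcounts: pp0:1 pp1:1 pp2:1 pp3:1

Answer: 4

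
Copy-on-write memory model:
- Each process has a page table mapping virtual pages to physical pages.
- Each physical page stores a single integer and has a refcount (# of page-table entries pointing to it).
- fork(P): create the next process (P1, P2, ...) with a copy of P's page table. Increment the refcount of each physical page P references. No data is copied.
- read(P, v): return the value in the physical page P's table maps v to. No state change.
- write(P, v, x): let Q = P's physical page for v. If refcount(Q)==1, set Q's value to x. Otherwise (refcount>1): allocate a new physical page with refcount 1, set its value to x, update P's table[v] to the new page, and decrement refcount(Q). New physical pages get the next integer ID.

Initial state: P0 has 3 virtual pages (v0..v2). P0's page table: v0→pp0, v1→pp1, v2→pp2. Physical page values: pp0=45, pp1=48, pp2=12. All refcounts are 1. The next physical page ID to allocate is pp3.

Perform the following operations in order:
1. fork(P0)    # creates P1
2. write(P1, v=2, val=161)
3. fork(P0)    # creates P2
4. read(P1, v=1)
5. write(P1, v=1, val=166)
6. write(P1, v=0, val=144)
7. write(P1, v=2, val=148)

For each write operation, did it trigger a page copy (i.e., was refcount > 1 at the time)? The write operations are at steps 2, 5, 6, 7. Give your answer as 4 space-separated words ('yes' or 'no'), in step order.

Op 1: fork(P0) -> P1. 3 ppages; refcounts: pp0:2 pp1:2 pp2:2
Op 2: write(P1, v2, 161). refcount(pp2)=2>1 -> COPY to pp3. 4 ppages; refcounts: pp0:2 pp1:2 pp2:1 pp3:1
Op 3: fork(P0) -> P2. 4 ppages; refcounts: pp0:3 pp1:3 pp2:2 pp3:1
Op 4: read(P1, v1) -> 48. No state change.
Op 5: write(P1, v1, 166). refcount(pp1)=3>1 -> COPY to pp4. 5 ppages; refcounts: pp0:3 pp1:2 pp2:2 pp3:1 pp4:1
Op 6: write(P1, v0, 144). refcount(pp0)=3>1 -> COPY to pp5. 6 ppages; refcounts: pp0:2 pp1:2 pp2:2 pp3:1 pp4:1 pp5:1
Op 7: write(P1, v2, 148). refcount(pp3)=1 -> write in place. 6 ppages; refcounts: pp0:2 pp1:2 pp2:2 pp3:1 pp4:1 pp5:1

yes yes yes no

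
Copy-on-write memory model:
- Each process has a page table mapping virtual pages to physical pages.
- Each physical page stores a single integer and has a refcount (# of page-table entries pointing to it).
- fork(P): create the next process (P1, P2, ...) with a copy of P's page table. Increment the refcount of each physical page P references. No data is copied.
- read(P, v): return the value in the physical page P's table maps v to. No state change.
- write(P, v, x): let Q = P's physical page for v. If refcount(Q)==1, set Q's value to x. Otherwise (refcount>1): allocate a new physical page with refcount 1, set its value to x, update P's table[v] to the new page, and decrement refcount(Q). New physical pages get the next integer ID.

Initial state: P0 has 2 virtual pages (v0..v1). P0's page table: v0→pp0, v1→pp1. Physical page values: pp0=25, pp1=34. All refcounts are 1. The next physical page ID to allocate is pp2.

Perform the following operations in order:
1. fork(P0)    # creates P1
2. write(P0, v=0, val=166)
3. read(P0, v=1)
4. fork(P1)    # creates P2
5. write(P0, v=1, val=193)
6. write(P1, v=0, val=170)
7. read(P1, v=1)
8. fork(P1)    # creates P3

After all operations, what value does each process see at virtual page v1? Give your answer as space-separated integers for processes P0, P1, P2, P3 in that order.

Answer: 193 34 34 34

Derivation:
Op 1: fork(P0) -> P1. 2 ppages; refcounts: pp0:2 pp1:2
Op 2: write(P0, v0, 166). refcount(pp0)=2>1 -> COPY to pp2. 3 ppages; refcounts: pp0:1 pp1:2 pp2:1
Op 3: read(P0, v1) -> 34. No state change.
Op 4: fork(P1) -> P2. 3 ppages; refcounts: pp0:2 pp1:3 pp2:1
Op 5: write(P0, v1, 193). refcount(pp1)=3>1 -> COPY to pp3. 4 ppages; refcounts: pp0:2 pp1:2 pp2:1 pp3:1
Op 6: write(P1, v0, 170). refcount(pp0)=2>1 -> COPY to pp4. 5 ppages; refcounts: pp0:1 pp1:2 pp2:1 pp3:1 pp4:1
Op 7: read(P1, v1) -> 34. No state change.
Op 8: fork(P1) -> P3. 5 ppages; refcounts: pp0:1 pp1:3 pp2:1 pp3:1 pp4:2
P0: v1 -> pp3 = 193
P1: v1 -> pp1 = 34
P2: v1 -> pp1 = 34
P3: v1 -> pp1 = 34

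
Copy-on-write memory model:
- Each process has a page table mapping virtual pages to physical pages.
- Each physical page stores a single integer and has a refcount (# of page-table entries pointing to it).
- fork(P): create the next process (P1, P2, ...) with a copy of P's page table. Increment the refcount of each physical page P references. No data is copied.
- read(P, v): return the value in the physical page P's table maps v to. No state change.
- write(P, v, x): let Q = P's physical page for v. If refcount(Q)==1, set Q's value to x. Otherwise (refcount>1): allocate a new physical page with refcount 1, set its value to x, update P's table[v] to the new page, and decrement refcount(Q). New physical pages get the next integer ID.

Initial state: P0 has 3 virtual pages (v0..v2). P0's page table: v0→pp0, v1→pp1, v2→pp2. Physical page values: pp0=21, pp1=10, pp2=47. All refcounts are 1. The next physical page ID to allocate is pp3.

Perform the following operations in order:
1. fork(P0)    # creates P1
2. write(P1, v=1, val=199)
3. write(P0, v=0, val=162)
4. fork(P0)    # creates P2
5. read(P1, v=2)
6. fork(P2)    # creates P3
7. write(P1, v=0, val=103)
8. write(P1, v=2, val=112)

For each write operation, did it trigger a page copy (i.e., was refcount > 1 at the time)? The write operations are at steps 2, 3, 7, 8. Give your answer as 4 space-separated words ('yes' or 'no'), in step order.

Op 1: fork(P0) -> P1. 3 ppages; refcounts: pp0:2 pp1:2 pp2:2
Op 2: write(P1, v1, 199). refcount(pp1)=2>1 -> COPY to pp3. 4 ppages; refcounts: pp0:2 pp1:1 pp2:2 pp3:1
Op 3: write(P0, v0, 162). refcount(pp0)=2>1 -> COPY to pp4. 5 ppages; refcounts: pp0:1 pp1:1 pp2:2 pp3:1 pp4:1
Op 4: fork(P0) -> P2. 5 ppages; refcounts: pp0:1 pp1:2 pp2:3 pp3:1 pp4:2
Op 5: read(P1, v2) -> 47. No state change.
Op 6: fork(P2) -> P3. 5 ppages; refcounts: pp0:1 pp1:3 pp2:4 pp3:1 pp4:3
Op 7: write(P1, v0, 103). refcount(pp0)=1 -> write in place. 5 ppages; refcounts: pp0:1 pp1:3 pp2:4 pp3:1 pp4:3
Op 8: write(P1, v2, 112). refcount(pp2)=4>1 -> COPY to pp5. 6 ppages; refcounts: pp0:1 pp1:3 pp2:3 pp3:1 pp4:3 pp5:1

yes yes no yes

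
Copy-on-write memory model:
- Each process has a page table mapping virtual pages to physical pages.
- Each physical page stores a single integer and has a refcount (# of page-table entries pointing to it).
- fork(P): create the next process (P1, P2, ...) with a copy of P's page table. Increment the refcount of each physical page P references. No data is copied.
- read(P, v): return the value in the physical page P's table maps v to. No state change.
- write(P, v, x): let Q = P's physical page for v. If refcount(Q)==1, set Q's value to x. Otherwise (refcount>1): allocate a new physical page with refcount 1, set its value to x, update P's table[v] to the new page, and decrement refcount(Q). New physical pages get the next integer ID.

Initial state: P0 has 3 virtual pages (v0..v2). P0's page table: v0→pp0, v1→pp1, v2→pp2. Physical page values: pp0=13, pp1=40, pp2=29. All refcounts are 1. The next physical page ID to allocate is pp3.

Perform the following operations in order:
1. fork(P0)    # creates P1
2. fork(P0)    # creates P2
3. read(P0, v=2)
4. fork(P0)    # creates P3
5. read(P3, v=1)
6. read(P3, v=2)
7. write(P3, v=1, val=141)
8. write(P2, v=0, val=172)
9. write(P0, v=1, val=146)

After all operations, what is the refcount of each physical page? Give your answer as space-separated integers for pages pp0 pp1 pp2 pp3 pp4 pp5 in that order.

Answer: 3 2 4 1 1 1

Derivation:
Op 1: fork(P0) -> P1. 3 ppages; refcounts: pp0:2 pp1:2 pp2:2
Op 2: fork(P0) -> P2. 3 ppages; refcounts: pp0:3 pp1:3 pp2:3
Op 3: read(P0, v2) -> 29. No state change.
Op 4: fork(P0) -> P3. 3 ppages; refcounts: pp0:4 pp1:4 pp2:4
Op 5: read(P3, v1) -> 40. No state change.
Op 6: read(P3, v2) -> 29. No state change.
Op 7: write(P3, v1, 141). refcount(pp1)=4>1 -> COPY to pp3. 4 ppages; refcounts: pp0:4 pp1:3 pp2:4 pp3:1
Op 8: write(P2, v0, 172). refcount(pp0)=4>1 -> COPY to pp4. 5 ppages; refcounts: pp0:3 pp1:3 pp2:4 pp3:1 pp4:1
Op 9: write(P0, v1, 146). refcount(pp1)=3>1 -> COPY to pp5. 6 ppages; refcounts: pp0:3 pp1:2 pp2:4 pp3:1 pp4:1 pp5:1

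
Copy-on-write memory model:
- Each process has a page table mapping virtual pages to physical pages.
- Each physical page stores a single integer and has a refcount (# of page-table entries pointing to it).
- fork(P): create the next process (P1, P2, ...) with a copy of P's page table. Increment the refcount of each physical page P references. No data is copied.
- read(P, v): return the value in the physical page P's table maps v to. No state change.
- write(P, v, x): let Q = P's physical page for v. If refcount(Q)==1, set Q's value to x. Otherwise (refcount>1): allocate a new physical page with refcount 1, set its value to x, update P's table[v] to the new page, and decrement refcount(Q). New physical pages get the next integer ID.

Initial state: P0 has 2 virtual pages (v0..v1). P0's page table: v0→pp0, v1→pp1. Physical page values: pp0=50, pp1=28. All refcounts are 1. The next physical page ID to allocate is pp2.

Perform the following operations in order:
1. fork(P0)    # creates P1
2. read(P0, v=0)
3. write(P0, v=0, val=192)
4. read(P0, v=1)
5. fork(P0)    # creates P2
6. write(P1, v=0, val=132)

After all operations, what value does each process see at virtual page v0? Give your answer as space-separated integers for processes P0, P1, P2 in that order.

Answer: 192 132 192

Derivation:
Op 1: fork(P0) -> P1. 2 ppages; refcounts: pp0:2 pp1:2
Op 2: read(P0, v0) -> 50. No state change.
Op 3: write(P0, v0, 192). refcount(pp0)=2>1 -> COPY to pp2. 3 ppages; refcounts: pp0:1 pp1:2 pp2:1
Op 4: read(P0, v1) -> 28. No state change.
Op 5: fork(P0) -> P2. 3 ppages; refcounts: pp0:1 pp1:3 pp2:2
Op 6: write(P1, v0, 132). refcount(pp0)=1 -> write in place. 3 ppages; refcounts: pp0:1 pp1:3 pp2:2
P0: v0 -> pp2 = 192
P1: v0 -> pp0 = 132
P2: v0 -> pp2 = 192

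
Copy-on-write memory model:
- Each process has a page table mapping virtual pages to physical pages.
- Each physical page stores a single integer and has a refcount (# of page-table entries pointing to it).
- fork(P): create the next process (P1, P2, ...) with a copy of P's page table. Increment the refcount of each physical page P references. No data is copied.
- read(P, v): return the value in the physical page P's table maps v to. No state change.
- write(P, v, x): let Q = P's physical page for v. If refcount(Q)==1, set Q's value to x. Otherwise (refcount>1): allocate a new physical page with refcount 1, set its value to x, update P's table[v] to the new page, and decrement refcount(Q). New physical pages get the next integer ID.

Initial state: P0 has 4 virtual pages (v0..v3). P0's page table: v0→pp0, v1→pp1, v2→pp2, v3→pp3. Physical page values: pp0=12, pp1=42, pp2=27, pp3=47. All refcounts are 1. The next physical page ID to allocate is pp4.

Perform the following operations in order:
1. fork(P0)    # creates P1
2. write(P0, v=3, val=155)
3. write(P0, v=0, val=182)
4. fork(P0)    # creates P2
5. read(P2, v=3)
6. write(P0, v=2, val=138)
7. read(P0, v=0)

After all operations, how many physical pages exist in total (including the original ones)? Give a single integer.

Answer: 7

Derivation:
Op 1: fork(P0) -> P1. 4 ppages; refcounts: pp0:2 pp1:2 pp2:2 pp3:2
Op 2: write(P0, v3, 155). refcount(pp3)=2>1 -> COPY to pp4. 5 ppages; refcounts: pp0:2 pp1:2 pp2:2 pp3:1 pp4:1
Op 3: write(P0, v0, 182). refcount(pp0)=2>1 -> COPY to pp5. 6 ppages; refcounts: pp0:1 pp1:2 pp2:2 pp3:1 pp4:1 pp5:1
Op 4: fork(P0) -> P2. 6 ppages; refcounts: pp0:1 pp1:3 pp2:3 pp3:1 pp4:2 pp5:2
Op 5: read(P2, v3) -> 155. No state change.
Op 6: write(P0, v2, 138). refcount(pp2)=3>1 -> COPY to pp6. 7 ppages; refcounts: pp0:1 pp1:3 pp2:2 pp3:1 pp4:2 pp5:2 pp6:1
Op 7: read(P0, v0) -> 182. No state change.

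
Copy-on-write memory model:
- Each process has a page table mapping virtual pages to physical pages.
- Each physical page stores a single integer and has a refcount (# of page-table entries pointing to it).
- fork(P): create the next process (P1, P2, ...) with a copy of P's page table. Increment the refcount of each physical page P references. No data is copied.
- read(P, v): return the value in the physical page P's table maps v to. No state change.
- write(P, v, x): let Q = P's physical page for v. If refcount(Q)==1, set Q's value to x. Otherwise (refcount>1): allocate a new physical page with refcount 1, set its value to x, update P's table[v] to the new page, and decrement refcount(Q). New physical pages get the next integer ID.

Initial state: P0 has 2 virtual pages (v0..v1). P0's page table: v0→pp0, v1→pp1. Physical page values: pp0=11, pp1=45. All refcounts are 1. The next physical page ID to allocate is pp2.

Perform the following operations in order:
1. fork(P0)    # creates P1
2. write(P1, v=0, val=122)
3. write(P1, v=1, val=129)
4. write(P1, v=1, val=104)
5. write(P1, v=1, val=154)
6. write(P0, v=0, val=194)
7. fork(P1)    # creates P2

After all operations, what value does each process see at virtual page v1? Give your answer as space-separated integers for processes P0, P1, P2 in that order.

Op 1: fork(P0) -> P1. 2 ppages; refcounts: pp0:2 pp1:2
Op 2: write(P1, v0, 122). refcount(pp0)=2>1 -> COPY to pp2. 3 ppages; refcounts: pp0:1 pp1:2 pp2:1
Op 3: write(P1, v1, 129). refcount(pp1)=2>1 -> COPY to pp3. 4 ppages; refcounts: pp0:1 pp1:1 pp2:1 pp3:1
Op 4: write(P1, v1, 104). refcount(pp3)=1 -> write in place. 4 ppages; refcounts: pp0:1 pp1:1 pp2:1 pp3:1
Op 5: write(P1, v1, 154). refcount(pp3)=1 -> write in place. 4 ppages; refcounts: pp0:1 pp1:1 pp2:1 pp3:1
Op 6: write(P0, v0, 194). refcount(pp0)=1 -> write in place. 4 ppages; refcounts: pp0:1 pp1:1 pp2:1 pp3:1
Op 7: fork(P1) -> P2. 4 ppages; refcounts: pp0:1 pp1:1 pp2:2 pp3:2
P0: v1 -> pp1 = 45
P1: v1 -> pp3 = 154
P2: v1 -> pp3 = 154

Answer: 45 154 154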